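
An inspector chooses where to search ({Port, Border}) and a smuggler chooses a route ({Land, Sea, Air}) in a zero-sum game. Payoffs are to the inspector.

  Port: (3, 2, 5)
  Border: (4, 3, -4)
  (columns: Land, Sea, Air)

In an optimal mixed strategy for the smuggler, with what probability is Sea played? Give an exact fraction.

9/10

Row minima: Port → 2, Border → -4; maximin = 2.
Column maxima: Land → 4, Sea → 3, Air → 5; minimax = 3.
2 ≠ 3, so there is no saddle point; optimal play is mixed.
Land is strictly dominated by Sea (it gives the inspector strictly more in every row), so the smuggler never plays it.
On the remaining 2×2 (Port, Border vs Sea, Air):
Let the inspector play Port with probability p. Expected payoff against Sea: 2p + 3(1−p) = −p + 3; against Air: 5p + (-4)(1−p) = 9p − 4.
Setting these equal: −p + 3 = 9p − 4 ⇒ −10p = -7 ⇒ p = 7/10, and the value is (-1)·(7/10) + 3 = 23/10.
For the smuggler: with q = P(Sea), equating Port's and Border's payoffs gives −3q + 5 = 7q − 4 ⇒ q = 9/10.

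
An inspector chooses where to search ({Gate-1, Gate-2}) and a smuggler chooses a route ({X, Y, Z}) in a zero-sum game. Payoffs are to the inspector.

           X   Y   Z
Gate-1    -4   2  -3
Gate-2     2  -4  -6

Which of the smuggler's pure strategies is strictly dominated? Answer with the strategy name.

Y

Z holds the inspector's payoff strictly below Y in every row: -3 < 2, -6 < -4.
So Y is strictly dominated for the smuggler.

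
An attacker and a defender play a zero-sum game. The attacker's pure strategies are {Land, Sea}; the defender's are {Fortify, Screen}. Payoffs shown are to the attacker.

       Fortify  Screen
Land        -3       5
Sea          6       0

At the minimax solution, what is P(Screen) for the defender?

Row minima: Land → -3, Sea → 0; maximin = 0.
Column maxima: Fortify → 6, Screen → 5; minimax = 5.
0 ≠ 5, so there is no saddle point; optimal play is mixed.
Let the attacker play Land with probability p. Expected payoff against Fortify: (-3)p + 6(1−p) = −9p + 6; against Screen: 5p + 0(1−p) = 5p.
Setting these equal: −9p + 6 = 5p ⇒ −14p = -6 ⇒ p = 3/7, and the value is (-9)·(3/7) + 6 = 15/7.
For the defender: with q = P(Fortify), equating Land's and Sea's payoffs gives −8q + 5 = 6q ⇒ q = 5/14.

9/14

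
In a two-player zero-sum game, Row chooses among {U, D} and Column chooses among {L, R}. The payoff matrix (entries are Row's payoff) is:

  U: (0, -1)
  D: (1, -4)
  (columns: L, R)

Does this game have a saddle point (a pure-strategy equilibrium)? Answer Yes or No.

Row minima: U → -1, D → -4; maximin = -1.
Column maxima: L → 1, R → -1; minimax = -1.
maximin = minimax = -1, so a saddle point exists.

Yes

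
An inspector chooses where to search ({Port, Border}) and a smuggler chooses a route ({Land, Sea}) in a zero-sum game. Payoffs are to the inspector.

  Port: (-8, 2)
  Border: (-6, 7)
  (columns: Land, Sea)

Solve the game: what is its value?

Row minima: Port → -8, Border → -6; maximin = -6.
Column maxima: Land → -6, Sea → 7; minimax = -6.
Since maximin = minimax = -6, there is a saddle point and the value is -6.

-6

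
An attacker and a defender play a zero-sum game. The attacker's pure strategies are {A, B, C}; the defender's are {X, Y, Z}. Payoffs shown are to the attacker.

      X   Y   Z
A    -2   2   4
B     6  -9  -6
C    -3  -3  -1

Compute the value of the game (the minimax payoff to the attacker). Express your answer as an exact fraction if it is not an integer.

-6/19

Row minima: A → -2, B → -9, C → -3; maximin = -2.
Column maxima: X → 6, Y → 2, Z → 4; minimax = 2.
-2 ≠ 2, so there is no saddle point; optimal play is mixed.
C is strictly dominated by A, so the attacker never plays it.
Z is strictly dominated by Y (it gives the attacker strictly more in every row), so the defender never plays it.
On the remaining 2×2 (A, B vs X, Y):
Let the attacker play A with probability p. Expected payoff against X: (-2)p + 6(1−p) = −8p + 6; against Y: 2p + (-9)(1−p) = 11p − 9.
Setting these equal: −8p + 6 = 11p − 9 ⇒ −19p = -15 ⇒ p = 15/19, and the value is (-8)·(15/19) + 6 = -6/19.
For the defender: with q = P(X), equating A's and B's payoffs gives −4q + 2 = 15q − 9 ⇒ q = 11/19.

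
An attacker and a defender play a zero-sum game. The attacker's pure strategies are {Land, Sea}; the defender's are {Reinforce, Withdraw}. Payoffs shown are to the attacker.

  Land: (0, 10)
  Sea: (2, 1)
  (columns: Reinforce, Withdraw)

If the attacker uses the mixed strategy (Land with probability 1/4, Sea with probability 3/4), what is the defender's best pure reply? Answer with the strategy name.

If the defender plays Reinforce, the attacker's expected payoff is (1/4)·0 + (3/4)·2 = 3/2.
If the defender plays Withdraw, the attacker's expected payoff is (1/4)·10 + (3/4)·1 = 13/4.
The defender minimizes the attacker's payoff; the smallest is 3/2, so the best response is Reinforce.

Reinforce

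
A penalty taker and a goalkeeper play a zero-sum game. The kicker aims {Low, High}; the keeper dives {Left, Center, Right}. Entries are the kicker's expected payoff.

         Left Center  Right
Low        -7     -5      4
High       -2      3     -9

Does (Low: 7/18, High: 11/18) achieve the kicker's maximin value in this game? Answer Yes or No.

Yes

Against Left this mix gives (7/18)·(-7) + (11/18)·(-2) = -71/18.
Against Center this mix gives (7/18)·(-5) + (11/18)·3 = -1/9.
Against Right this mix gives (7/18)·4 + (11/18)·(-9) = -71/18.
All of the keeper's active replies (Left, Right) yield -71/18, and no column does worse for the kicker. The mix makes the keeper indifferent and guarantees -71/18, so it is optimal.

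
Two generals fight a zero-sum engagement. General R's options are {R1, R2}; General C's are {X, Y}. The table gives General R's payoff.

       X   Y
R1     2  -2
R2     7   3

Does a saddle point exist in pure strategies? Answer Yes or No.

Row minima: R1 → -2, R2 → 3; maximin = 3.
Column maxima: X → 7, Y → 3; minimax = 3.
maximin = minimax = 3, so a saddle point exists.

Yes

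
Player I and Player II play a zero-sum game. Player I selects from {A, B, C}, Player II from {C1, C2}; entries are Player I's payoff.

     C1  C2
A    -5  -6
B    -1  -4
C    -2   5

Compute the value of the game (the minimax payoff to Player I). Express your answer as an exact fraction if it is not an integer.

-13/10

Row minima: A → -6, B → -4, C → -2; maximin = -2.
Column maxima: C1 → -1, C2 → 5; minimax = -1.
-2 ≠ -1, so there is no saddle point; optimal play is mixed.
A is strictly dominated by B, so Player I never plays it.
On the remaining 2×2 (B, C vs C1, C2):
Let Player I play B with probability p. Expected payoff against C1: (-1)p + (-2)(1−p) = p − 2; against C2: (-4)p + 5(1−p) = −9p + 5.
Setting these equal: p − 2 = −9p + 5 ⇒ 10p = 7 ⇒ p = 7/10, and the value is (1)·(7/10) − 2 = -13/10.
For Player II: with q = P(C1), equating B's and C's payoffs gives 3q − 4 = −7q + 5 ⇒ q = 9/10.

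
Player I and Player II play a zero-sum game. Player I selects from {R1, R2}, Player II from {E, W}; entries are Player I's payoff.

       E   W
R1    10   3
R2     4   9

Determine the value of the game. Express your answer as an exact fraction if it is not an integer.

13/2

Row minima: R1 → 3, R2 → 4; maximin = 4.
Column maxima: E → 10, W → 9; minimax = 9.
4 ≠ 9, so there is no saddle point; optimal play is mixed.
Let Player I play R1 with probability p. Expected payoff against E: 10p + 4(1−p) = 6p + 4; against W: 3p + 9(1−p) = −6p + 9.
Setting these equal: 6p + 4 = −6p + 9 ⇒ 12p = 5 ⇒ p = 5/12, and the value is (6)·(5/12) + 4 = 13/2.
For Player II: with q = P(E), equating R1's and R2's payoffs gives 7q + 3 = −5q + 9 ⇒ q = 1/2.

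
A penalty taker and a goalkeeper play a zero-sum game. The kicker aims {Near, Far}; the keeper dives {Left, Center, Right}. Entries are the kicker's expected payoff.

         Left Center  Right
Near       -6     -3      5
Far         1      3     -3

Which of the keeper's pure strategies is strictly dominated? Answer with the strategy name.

Left holds the kicker's payoff strictly below Center in every row: -6 < -3, 1 < 3.
So Center is strictly dominated for the keeper.

Center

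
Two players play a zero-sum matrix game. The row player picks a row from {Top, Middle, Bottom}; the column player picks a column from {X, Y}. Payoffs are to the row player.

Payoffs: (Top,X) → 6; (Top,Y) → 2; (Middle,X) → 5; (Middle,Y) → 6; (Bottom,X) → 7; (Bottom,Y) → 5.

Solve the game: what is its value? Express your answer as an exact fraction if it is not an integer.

17/3

Row minima: Top → 2, Middle → 5, Bottom → 5; maximin = 5.
Column maxima: X → 7, Y → 6; minimax = 6.
5 ≠ 6, so there is no saddle point; optimal play is mixed.
Top is strictly dominated by Bottom, so the row player never plays it.
On the remaining 2×2 (Middle, Bottom vs X, Y):
Let the row player play Middle with probability p. Expected payoff against X: 5p + 7(1−p) = −2p + 7; against Y: 6p + 5(1−p) = p + 5.
Setting these equal: −2p + 7 = p + 5 ⇒ −3p = -2 ⇒ p = 2/3, and the value is (-2)·(2/3) + 7 = 17/3.
For the column player: with q = P(X), equating Middle's and Bottom's payoffs gives −q + 6 = 2q + 5 ⇒ q = 1/3.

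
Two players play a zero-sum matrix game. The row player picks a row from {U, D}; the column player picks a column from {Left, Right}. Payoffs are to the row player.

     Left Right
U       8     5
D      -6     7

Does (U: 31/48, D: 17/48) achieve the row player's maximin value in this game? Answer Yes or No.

Against Left this mix gives (31/48)·8 + (17/48)·(-6) = 73/24.
Against Right this mix gives (31/48)·5 + (17/48)·7 = 137/24.
The column player will play Left, holding the row player to 73/24. Shifting weight toward the row that does better against Left would raise this floor (the equalizing mix achieves 43/8 against both Left and Right), so the proposed strategy is not optimal.

No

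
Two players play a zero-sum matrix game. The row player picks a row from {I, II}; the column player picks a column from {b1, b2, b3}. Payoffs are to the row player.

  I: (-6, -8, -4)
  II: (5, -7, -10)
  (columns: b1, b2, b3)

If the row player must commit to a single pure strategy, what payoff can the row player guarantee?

-8

Row minima: I → -8, II → -10.
The best of these is -8.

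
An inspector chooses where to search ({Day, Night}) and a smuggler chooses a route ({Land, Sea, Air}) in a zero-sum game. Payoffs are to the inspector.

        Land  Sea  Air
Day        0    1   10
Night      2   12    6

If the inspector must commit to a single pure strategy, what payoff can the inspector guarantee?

2

Row minima: Day → 0, Night → 2.
The best of these is 2.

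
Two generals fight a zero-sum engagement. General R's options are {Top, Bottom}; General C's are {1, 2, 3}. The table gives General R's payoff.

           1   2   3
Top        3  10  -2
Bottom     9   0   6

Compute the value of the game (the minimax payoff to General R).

Row minima: Top → -2, Bottom → 0; maximin = 0.
Column maxima: 1 → 9, 2 → 10, 3 → 6; minimax = 6.
0 ≠ 6, so there is no saddle point; optimal play is mixed.
1 is strictly dominated by 3 (it gives General R strictly more in every row), so General C never plays it.
On the remaining 2×2 (Top, Bottom vs 2, 3):
Let General R play Top with probability p. Expected payoff against 2: 10p + 0(1−p) = 10p; against 3: (-2)p + 6(1−p) = −8p + 6.
Setting these equal: 10p = −8p + 6 ⇒ 18p = 6 ⇒ p = 1/3, and the value is (10)·(1/3) = 10/3.
For General C: with q = P(2), equating Top's and Bottom's payoffs gives 12q − 2 = −6q + 6 ⇒ q = 4/9.

10/3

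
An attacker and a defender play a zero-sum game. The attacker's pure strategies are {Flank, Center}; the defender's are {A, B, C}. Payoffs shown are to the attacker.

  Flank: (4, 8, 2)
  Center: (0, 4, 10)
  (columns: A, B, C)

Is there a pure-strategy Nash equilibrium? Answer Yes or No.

Row minima: Flank → 2, Center → 0; maximin = 2.
Column maxima: A → 4, B → 8, C → 10; minimax = 4.
2 ≠ 4, so no pure-strategy equilibrium exists.

No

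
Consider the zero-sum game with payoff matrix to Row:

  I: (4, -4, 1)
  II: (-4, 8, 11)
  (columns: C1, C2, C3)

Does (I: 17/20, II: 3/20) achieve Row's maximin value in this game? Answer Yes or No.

No

Against C1 this mix gives (17/20)·4 + (3/20)·(-4) = 14/5.
Against C2 this mix gives (17/20)·(-4) + (3/20)·8 = -11/5.
Against C3 this mix gives (17/20)·1 + (3/20)·11 = 5/2.
Column will play C2, holding Row to -11/5. Shifting weight toward the row that does better against C2 would raise this floor (the equalizing mix achieves 4/5 against both C2 and C1), so the proposed strategy is not optimal.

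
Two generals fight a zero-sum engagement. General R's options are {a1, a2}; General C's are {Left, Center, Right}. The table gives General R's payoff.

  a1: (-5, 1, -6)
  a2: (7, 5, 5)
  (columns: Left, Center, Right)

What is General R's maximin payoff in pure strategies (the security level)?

5

Row minima: a1 → -6, a2 → 5.
The best of these is 5.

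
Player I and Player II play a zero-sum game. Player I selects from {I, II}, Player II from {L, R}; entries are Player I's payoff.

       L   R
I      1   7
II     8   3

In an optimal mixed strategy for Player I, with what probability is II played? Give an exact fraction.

Row minima: I → 1, II → 3; maximin = 3.
Column maxima: L → 8, R → 7; minimax = 7.
3 ≠ 7, so there is no saddle point; optimal play is mixed.
Let Player I play I with probability p. Expected payoff against L: 1p + 8(1−p) = −7p + 8; against R: 7p + 3(1−p) = 4p + 3.
Setting these equal: −7p + 8 = 4p + 3 ⇒ −11p = -5 ⇒ p = 5/11, and the value is (-7)·(5/11) + 8 = 53/11.
For Player II: with q = P(L), equating I's and II's payoffs gives −6q + 7 = 5q + 3 ⇒ q = 4/11.

6/11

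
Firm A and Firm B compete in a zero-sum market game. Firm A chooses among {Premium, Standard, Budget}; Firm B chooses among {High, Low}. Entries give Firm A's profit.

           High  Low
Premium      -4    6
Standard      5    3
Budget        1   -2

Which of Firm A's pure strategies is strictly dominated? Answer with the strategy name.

Standard gives a strictly higher payoff than Budget against every column: 5 > 1, 3 > -2.
So Budget is strictly dominated and Firm A never plays it.

Budget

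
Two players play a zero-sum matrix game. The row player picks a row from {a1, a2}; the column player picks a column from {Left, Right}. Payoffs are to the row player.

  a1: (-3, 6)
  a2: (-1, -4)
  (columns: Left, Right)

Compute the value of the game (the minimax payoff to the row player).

-3/2

Row minima: a1 → -3, a2 → -4; maximin = -3.
Column maxima: Left → -1, Right → 6; minimax = -1.
-3 ≠ -1, so there is no saddle point; optimal play is mixed.
Let the row player play a1 with probability p. Expected payoff against Left: (-3)p + (-1)(1−p) = −2p − 1; against Right: 6p + (-4)(1−p) = 10p − 4.
Setting these equal: −2p − 1 = 10p − 4 ⇒ −12p = -3 ⇒ p = 1/4, and the value is (-2)·(1/4) − 1 = -3/2.
For the column player: with q = P(Left), equating a1's and a2's payoffs gives −9q + 6 = 3q − 4 ⇒ q = 5/6.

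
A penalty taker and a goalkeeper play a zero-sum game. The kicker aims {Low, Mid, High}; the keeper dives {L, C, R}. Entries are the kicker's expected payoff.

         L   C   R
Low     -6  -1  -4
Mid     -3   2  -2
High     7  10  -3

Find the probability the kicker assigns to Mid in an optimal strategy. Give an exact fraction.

Row minima: Low → -6, Mid → -3, High → -3; maximin = -3.
Column maxima: L → 7, C → 10, R → -2; minimax = -2.
-3 ≠ -2, so there is no saddle point; optimal play is mixed.
Low is strictly dominated by Mid, so the kicker never plays it.
C is strictly dominated by L (it gives the kicker strictly more in every row), so the keeper never plays it.
On the remaining 2×2 (Mid, High vs L, R):
Let the kicker play Mid with probability p. Expected payoff against L: (-3)p + 7(1−p) = −10p + 7; against R: (-2)p + (-3)(1−p) = p − 3.
Setting these equal: −10p + 7 = p − 3 ⇒ −11p = -10 ⇒ p = 10/11, and the value is (-10)·(10/11) + 7 = -23/11.
For the keeper: with q = P(L), equating Mid's and High's payoffs gives −q − 2 = 10q − 3 ⇒ q = 1/11.

10/11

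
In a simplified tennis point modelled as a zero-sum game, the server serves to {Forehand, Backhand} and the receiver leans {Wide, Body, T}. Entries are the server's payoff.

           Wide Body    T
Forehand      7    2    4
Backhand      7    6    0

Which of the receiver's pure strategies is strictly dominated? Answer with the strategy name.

Body holds the server's payoff strictly below Wide in every row: 2 < 7, 6 < 7.
So Wide is strictly dominated for the receiver.

Wide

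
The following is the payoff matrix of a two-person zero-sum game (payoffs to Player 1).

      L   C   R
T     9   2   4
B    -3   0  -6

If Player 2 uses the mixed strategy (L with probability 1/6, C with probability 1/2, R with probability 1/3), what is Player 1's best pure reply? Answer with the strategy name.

Expected payoff of T: (1/6)·9 + (1/2)·2 + (1/3)·4 = 23/6.
Expected payoff of B: (1/6)·(-3) + (1/2)·0 + (1/3)·(-6) = -5/2.
The largest is 23/6, so Player 1's best response is T.

T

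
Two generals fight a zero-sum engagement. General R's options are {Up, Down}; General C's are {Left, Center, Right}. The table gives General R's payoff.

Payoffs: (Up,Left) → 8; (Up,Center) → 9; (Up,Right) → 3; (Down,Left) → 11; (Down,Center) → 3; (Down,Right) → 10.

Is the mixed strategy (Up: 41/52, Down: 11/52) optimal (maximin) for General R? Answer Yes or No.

No

Against Left this mix gives (41/52)·8 + (11/52)·11 = 449/52.
Against Center this mix gives (41/52)·9 + (11/52)·3 = 201/26.
Against Right this mix gives (41/52)·3 + (11/52)·10 = 233/52.
General C will play Right, holding General R to 233/52. Shifting weight toward the row that does better against Right would raise this floor (the equalizing mix achieves 81/13 against both Right and Center), so the proposed strategy is not optimal.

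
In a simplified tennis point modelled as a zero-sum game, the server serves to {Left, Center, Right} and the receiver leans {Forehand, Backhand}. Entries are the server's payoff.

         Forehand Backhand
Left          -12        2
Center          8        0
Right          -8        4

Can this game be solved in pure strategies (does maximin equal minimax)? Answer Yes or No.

No

Row minima: Left → -12, Center → 0, Right → -8; maximin = 0.
Column maxima: Forehand → 8, Backhand → 4; minimax = 4.
0 ≠ 4, so no pure-strategy equilibrium exists.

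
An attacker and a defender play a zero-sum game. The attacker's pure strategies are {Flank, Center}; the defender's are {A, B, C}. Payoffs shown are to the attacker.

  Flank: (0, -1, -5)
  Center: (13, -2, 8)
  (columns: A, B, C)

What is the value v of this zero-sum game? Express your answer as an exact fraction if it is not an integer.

-9/7

Row minima: Flank → -5, Center → -2; maximin = -2.
Column maxima: A → 13, B → -1, C → 8; minimax = -1.
-2 ≠ -1, so there is no saddle point; optimal play is mixed.
A is strictly dominated by B (it gives the attacker strictly more in every row), so the defender never plays it.
On the remaining 2×2 (Flank, Center vs B, C):
Let the attacker play Flank with probability p. Expected payoff against B: (-1)p + (-2)(1−p) = p − 2; against C: (-5)p + 8(1−p) = −13p + 8.
Setting these equal: p − 2 = −13p + 8 ⇒ 14p = 10 ⇒ p = 5/7, and the value is (1)·(5/7) − 2 = -9/7.
For the defender: with q = P(B), equating Flank's and Center's payoffs gives 4q − 5 = −10q + 8 ⇒ q = 13/14.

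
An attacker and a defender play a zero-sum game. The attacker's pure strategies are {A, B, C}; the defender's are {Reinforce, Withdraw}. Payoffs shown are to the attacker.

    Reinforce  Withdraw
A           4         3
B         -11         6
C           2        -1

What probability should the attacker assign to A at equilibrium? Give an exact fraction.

17/18

Row minima: A → 3, B → -11, C → -1; maximin = 3.
Column maxima: Reinforce → 4, Withdraw → 6; minimax = 4.
3 ≠ 4, so there is no saddle point; optimal play is mixed.
C is strictly dominated by A, so the attacker never plays it.
On the remaining 2×2 (A, B vs Reinforce, Withdraw):
Let the attacker play A with probability p. Expected payoff against Reinforce: 4p + (-11)(1−p) = 15p − 11; against Withdraw: 3p + 6(1−p) = −3p + 6.
Setting these equal: 15p − 11 = −3p + 6 ⇒ 18p = 17 ⇒ p = 17/18, and the value is (15)·(17/18) − 11 = 19/6.
For the defender: with q = P(Reinforce), equating A's and B's payoffs gives q + 3 = −17q + 6 ⇒ q = 1/6.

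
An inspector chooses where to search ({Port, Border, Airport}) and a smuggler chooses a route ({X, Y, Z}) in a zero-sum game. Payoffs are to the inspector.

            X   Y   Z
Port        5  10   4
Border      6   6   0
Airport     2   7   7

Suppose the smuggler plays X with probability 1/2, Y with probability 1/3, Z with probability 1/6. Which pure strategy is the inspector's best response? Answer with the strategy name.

Port

Expected payoff of Port: (1/2)·5 + (1/3)·10 + (1/6)·4 = 13/2.
Expected payoff of Border: (1/2)·6 + (1/3)·6 + (1/6)·0 = 5.
Expected payoff of Airport: (1/2)·2 + (1/3)·7 + (1/6)·7 = 9/2.
The largest is 13/2, so the inspector's best response is Port.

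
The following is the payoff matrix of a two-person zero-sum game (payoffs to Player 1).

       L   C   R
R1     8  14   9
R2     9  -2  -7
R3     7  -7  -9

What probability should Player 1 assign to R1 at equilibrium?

Row minima: R1 → 8, R2 → -7, R3 → -9; maximin = 8.
Column maxima: L → 9, C → 14, R → 9; minimax = 9.
8 ≠ 9, so there is no saddle point; optimal play is mixed.
R3 is strictly dominated by R1, so Player 1 never plays it.
C is strictly dominated by R (it gives Player 1 strictly more in every row), so Player 2 never plays it.
On the remaining 2×2 (R1, R2 vs L, R):
Let Player 1 play R1 with probability p. Expected payoff against L: 8p + 9(1−p) = −p + 9; against R: 9p + (-7)(1−p) = 16p − 7.
Setting these equal: −p + 9 = 16p − 7 ⇒ −17p = -16 ⇒ p = 16/17, and the value is (-1)·(16/17) + 9 = 137/17.
For Player 2: with q = P(L), equating R1's and R2's payoffs gives −q + 9 = 16q − 7 ⇒ q = 16/17.

16/17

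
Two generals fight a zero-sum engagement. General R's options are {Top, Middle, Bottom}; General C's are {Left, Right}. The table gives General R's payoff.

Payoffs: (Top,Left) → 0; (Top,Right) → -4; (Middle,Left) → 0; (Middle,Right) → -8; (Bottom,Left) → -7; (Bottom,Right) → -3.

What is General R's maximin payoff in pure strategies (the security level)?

-4

Row minima: Top → -4, Middle → -8, Bottom → -7.
The best of these is -4.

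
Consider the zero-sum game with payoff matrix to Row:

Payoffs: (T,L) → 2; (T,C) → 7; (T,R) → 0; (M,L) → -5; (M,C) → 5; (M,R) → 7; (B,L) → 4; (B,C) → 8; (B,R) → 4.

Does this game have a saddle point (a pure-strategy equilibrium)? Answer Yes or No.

Row minima: T → 0, M → -5, B → 4; maximin = 4.
Column maxima: L → 4, C → 8, R → 7; minimax = 4.
maximin = minimax = 4, so a saddle point exists.

Yes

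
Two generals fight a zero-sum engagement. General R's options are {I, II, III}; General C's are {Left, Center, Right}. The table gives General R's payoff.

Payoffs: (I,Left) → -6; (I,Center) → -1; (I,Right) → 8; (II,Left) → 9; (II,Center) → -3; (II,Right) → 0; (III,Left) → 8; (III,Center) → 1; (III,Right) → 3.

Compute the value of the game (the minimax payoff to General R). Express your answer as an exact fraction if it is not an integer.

Row minima: I → -6, II → -3, III → 1; maximin = 1.
Column maxima: Left → 9, Center → 1, Right → 8; minimax = 1.
Since maximin = minimax = 1, there is a saddle point and the value is 1.

1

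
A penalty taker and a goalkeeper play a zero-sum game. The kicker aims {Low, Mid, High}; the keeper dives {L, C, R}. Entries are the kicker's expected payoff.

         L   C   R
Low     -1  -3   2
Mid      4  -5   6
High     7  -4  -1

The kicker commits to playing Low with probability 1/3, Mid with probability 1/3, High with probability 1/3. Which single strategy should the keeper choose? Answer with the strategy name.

If the keeper plays L, the kicker's expected payoff is (1/3)·(-1) + (1/3)·4 + (1/3)·7 = 10/3.
If the keeper plays C, the kicker's expected payoff is (1/3)·(-3) + (1/3)·(-5) + (1/3)·(-4) = -4.
If the keeper plays R, the kicker's expected payoff is (1/3)·2 + (1/3)·6 + (1/3)·(-1) = 7/3.
The keeper minimizes the kicker's payoff; the smallest is -4, so the best response is C.

C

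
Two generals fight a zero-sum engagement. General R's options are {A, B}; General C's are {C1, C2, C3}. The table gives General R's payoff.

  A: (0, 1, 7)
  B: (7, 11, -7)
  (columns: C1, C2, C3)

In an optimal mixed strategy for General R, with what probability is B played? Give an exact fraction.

1/3

Row minima: A → 0, B → -7; maximin = 0.
Column maxima: C1 → 7, C2 → 11, C3 → 7; minimax = 7.
0 ≠ 7, so there is no saddle point; optimal play is mixed.
C2 is strictly dominated by C1 (it gives General R strictly more in every row), so General C never plays it.
On the remaining 2×2 (A, B vs C1, C3):
Let General R play A with probability p. Expected payoff against C1: 0p + 7(1−p) = −7p + 7; against C3: 7p + (-7)(1−p) = 14p − 7.
Setting these equal: −7p + 7 = 14p − 7 ⇒ −21p = -14 ⇒ p = 2/3, and the value is (-7)·(2/3) + 7 = 7/3.
For General C: with q = P(C1), equating A's and B's payoffs gives −7q + 7 = 14q − 7 ⇒ q = 2/3.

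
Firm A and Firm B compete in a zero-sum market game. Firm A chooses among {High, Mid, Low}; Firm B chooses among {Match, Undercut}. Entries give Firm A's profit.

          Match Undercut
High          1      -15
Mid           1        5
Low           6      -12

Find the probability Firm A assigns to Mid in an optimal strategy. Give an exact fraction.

Row minima: High → -15, Mid → 1, Low → -12; maximin = 1.
Column maxima: Match → 6, Undercut → 5; minimax = 5.
1 ≠ 5, so there is no saddle point; optimal play is mixed.
High is strictly dominated by Low, so Firm A never plays it.
On the remaining 2×2 (Mid, Low vs Match, Undercut):
Let Firm A play Mid with probability p. Expected payoff against Match: 1p + 6(1−p) = −5p + 6; against Undercut: 5p + (-12)(1−p) = 17p − 12.
Setting these equal: −5p + 6 = 17p − 12 ⇒ −22p = -18 ⇒ p = 9/11, and the value is (-5)·(9/11) + 6 = 21/11.
For Firm B: with q = P(Match), equating Mid's and Low's payoffs gives −4q + 5 = 18q − 12 ⇒ q = 17/22.

9/11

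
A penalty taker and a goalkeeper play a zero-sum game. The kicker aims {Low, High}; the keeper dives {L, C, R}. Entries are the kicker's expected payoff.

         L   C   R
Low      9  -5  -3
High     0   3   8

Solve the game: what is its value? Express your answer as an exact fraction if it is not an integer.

Row minima: Low → -5, High → 0; maximin = 0.
Column maxima: L → 9, C → 3, R → 8; minimax = 3.
0 ≠ 3, so there is no saddle point; optimal play is mixed.
R is strictly dominated by C (it gives the kicker strictly more in every row), so the keeper never plays it.
On the remaining 2×2 (Low, High vs L, C):
Let the kicker play Low with probability p. Expected payoff against L: 9p + 0(1−p) = 9p; against C: (-5)p + 3(1−p) = −8p + 3.
Setting these equal: 9p = −8p + 3 ⇒ 17p = 3 ⇒ p = 3/17, and the value is (9)·(3/17) = 27/17.
For the keeper: with q = P(L), equating Low's and High's payoffs gives 14q − 5 = −3q + 3 ⇒ q = 8/17.

27/17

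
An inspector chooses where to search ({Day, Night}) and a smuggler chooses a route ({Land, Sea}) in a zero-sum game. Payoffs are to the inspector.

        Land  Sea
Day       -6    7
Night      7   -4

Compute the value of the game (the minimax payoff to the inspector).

25/24

Row minima: Day → -6, Night → -4; maximin = -4.
Column maxima: Land → 7, Sea → 7; minimax = 7.
-4 ≠ 7, so there is no saddle point; optimal play is mixed.
Let the inspector play Day with probability p. Expected payoff against Land: (-6)p + 7(1−p) = −13p + 7; against Sea: 7p + (-4)(1−p) = 11p − 4.
Setting these equal: −13p + 7 = 11p − 4 ⇒ −24p = -11 ⇒ p = 11/24, and the value is (-13)·(11/24) + 7 = 25/24.
For the smuggler: with q = P(Land), equating Day's and Night's payoffs gives −13q + 7 = 11q − 4 ⇒ q = 11/24.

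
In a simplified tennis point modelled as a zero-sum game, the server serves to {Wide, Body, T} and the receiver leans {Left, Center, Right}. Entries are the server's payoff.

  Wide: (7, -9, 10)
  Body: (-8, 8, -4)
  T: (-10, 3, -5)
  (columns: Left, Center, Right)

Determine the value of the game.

Row minima: Wide → -9, Body → -8, T → -10; maximin = -8.
Column maxima: Left → 7, Center → 8, Right → 10; minimax = 7.
-8 ≠ 7, so there is no saddle point; optimal play is mixed.
T is strictly dominated by Body, so the server never plays it.
Right is strictly dominated by Left (it gives the server strictly more in every row), so the receiver never plays it.
On the remaining 2×2 (Wide, Body vs Left, Center):
Let the server play Wide with probability p. Expected payoff against Left: 7p + (-8)(1−p) = 15p − 8; against Center: (-9)p + 8(1−p) = −17p + 8.
Setting these equal: 15p − 8 = −17p + 8 ⇒ 32p = 16 ⇒ p = 1/2, and the value is (15)·(1/2) − 8 = -1/2.
For the receiver: with q = P(Left), equating Wide's and Body's payoffs gives 16q − 9 = −16q + 8 ⇒ q = 17/32.

-1/2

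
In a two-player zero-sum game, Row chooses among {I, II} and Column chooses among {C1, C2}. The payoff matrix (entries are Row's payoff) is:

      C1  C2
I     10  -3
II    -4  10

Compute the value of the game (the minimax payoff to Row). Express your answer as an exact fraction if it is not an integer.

88/27

Row minima: I → -3, II → -4; maximin = -3.
Column maxima: C1 → 10, C2 → 10; minimax = 10.
-3 ≠ 10, so there is no saddle point; optimal play is mixed.
Let Row play I with probability p. Expected payoff against C1: 10p + (-4)(1−p) = 14p − 4; against C2: (-3)p + 10(1−p) = −13p + 10.
Setting these equal: 14p − 4 = −13p + 10 ⇒ 27p = 14 ⇒ p = 14/27, and the value is (14)·(14/27) − 4 = 88/27.
For Column: with q = P(C1), equating I's and II's payoffs gives 13q − 3 = −14q + 10 ⇒ q = 13/27.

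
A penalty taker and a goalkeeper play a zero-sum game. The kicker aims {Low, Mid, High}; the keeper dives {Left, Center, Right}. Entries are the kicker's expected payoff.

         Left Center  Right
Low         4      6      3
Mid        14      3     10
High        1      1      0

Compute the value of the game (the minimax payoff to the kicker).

51/10

Row minima: Low → 3, Mid → 3, High → 0; maximin = 3.
Column maxima: Left → 14, Center → 6, Right → 10; minimax = 6.
3 ≠ 6, so there is no saddle point; optimal play is mixed.
High is strictly dominated by Low, so the kicker never plays it.
Left is strictly dominated by Right (it gives the kicker strictly more in every row), so the keeper never plays it.
On the remaining 2×2 (Low, Mid vs Center, Right):
Let the kicker play Low with probability p. Expected payoff against Center: 6p + 3(1−p) = 3p + 3; against Right: 3p + 10(1−p) = −7p + 10.
Setting these equal: 3p + 3 = −7p + 10 ⇒ 10p = 7 ⇒ p = 7/10, and the value is (3)·(7/10) + 3 = 51/10.
For the keeper: with q = P(Center), equating Low's and Mid's payoffs gives 3q + 3 = −7q + 10 ⇒ q = 7/10.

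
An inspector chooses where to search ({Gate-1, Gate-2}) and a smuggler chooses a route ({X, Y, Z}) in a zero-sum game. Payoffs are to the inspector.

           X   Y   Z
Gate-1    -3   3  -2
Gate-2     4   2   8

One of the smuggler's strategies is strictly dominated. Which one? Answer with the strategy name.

X holds the inspector's payoff strictly below Z in every row: -3 < -2, 4 < 8.
So Z is strictly dominated for the smuggler.

Z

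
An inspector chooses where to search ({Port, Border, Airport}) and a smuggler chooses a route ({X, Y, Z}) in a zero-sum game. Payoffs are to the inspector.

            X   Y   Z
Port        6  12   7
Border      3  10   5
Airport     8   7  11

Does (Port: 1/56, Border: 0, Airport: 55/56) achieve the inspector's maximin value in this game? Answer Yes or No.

Against X this mix gives (1/56)·6 + (55/56)·8 = 223/28.
Against Y this mix gives (1/56)·12 + (55/56)·7 = 397/56.
Against Z this mix gives (1/56)·7 + (55/56)·11 = 153/14.
The smuggler will play Y, holding the inspector to 397/56. Shifting weight toward the row that does better against Y would raise this floor (the equalizing mix achieves 54/7 against both Y and X), so the proposed strategy is not optimal.

No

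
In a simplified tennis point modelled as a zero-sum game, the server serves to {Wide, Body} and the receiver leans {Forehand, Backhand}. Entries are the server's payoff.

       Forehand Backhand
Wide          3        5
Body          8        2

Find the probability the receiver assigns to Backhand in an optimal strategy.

5/8

Row minima: Wide → 3, Body → 2; maximin = 3.
Column maxima: Forehand → 8, Backhand → 5; minimax = 5.
3 ≠ 5, so there is no saddle point; optimal play is mixed.
Let the server play Wide with probability p. Expected payoff against Forehand: 3p + 8(1−p) = −5p + 8; against Backhand: 5p + 2(1−p) = 3p + 2.
Setting these equal: −5p + 8 = 3p + 2 ⇒ −8p = -6 ⇒ p = 3/4, and the value is (-5)·(3/4) + 8 = 17/4.
For the receiver: with q = P(Forehand), equating Wide's and Body's payoffs gives −2q + 5 = 6q + 2 ⇒ q = 3/8.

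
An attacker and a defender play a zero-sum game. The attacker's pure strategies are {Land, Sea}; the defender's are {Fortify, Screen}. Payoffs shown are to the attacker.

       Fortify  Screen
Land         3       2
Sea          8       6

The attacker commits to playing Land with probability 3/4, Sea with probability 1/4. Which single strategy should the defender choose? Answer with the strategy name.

If the defender plays Fortify, the attacker's expected payoff is (3/4)·3 + (1/4)·8 = 17/4.
If the defender plays Screen, the attacker's expected payoff is (3/4)·2 + (1/4)·6 = 3.
The defender minimizes the attacker's payoff; the smallest is 3, so the best response is Screen.

Screen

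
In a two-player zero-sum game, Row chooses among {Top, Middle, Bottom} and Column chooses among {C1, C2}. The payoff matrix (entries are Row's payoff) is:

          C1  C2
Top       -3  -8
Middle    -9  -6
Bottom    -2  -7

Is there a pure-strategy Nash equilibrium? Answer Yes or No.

Row minima: Top → -8, Middle → -9, Bottom → -7; maximin = -7.
Column maxima: C1 → -2, C2 → -6; minimax = -6.
-7 ≠ -6, so no pure-strategy equilibrium exists.

No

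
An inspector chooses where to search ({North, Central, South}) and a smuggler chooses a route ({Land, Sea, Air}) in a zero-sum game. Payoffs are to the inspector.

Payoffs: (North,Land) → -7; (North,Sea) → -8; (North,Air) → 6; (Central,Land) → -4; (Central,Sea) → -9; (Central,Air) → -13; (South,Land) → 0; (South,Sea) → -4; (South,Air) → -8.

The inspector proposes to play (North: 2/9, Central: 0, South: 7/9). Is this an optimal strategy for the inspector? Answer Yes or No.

Against Land this mix gives (2/9)·(-7) + (7/9)·0 = -14/9.
Against Sea this mix gives (2/9)·(-8) + (7/9)·(-4) = -44/9.
Against Air this mix gives (2/9)·6 + (7/9)·(-8) = -44/9.
All of the smuggler's active replies (Sea, Air) yield -44/9, and no column does worse for the inspector. The mix makes the smuggler indifferent and guarantees -44/9, so it is optimal.

Yes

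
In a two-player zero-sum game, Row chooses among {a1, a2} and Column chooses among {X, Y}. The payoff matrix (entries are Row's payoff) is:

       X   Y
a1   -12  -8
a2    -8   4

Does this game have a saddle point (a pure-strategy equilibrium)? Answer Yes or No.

Yes

Row minima: a1 → -12, a2 → -8; maximin = -8.
Column maxima: X → -8, Y → 4; minimax = -8.
maximin = minimax = -8, so a saddle point exists.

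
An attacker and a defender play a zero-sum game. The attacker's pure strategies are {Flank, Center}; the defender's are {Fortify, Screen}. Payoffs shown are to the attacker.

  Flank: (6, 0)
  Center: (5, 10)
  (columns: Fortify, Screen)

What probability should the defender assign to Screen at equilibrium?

Row minima: Flank → 0, Center → 5; maximin = 5.
Column maxima: Fortify → 6, Screen → 10; minimax = 6.
5 ≠ 6, so there is no saddle point; optimal play is mixed.
Let the attacker play Flank with probability p. Expected payoff against Fortify: 6p + 5(1−p) = p + 5; against Screen: 0p + 10(1−p) = −10p + 10.
Setting these equal: p + 5 = −10p + 10 ⇒ 11p = 5 ⇒ p = 5/11, and the value is (1)·(5/11) + 5 = 60/11.
For the defender: with q = P(Fortify), equating Flank's and Center's payoffs gives 6q = −5q + 10 ⇒ q = 10/11.

1/11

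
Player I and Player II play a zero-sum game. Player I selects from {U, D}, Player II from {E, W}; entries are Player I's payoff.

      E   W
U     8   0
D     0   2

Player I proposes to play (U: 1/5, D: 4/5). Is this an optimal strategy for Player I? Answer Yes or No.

Against E this mix gives (1/5)·8 + (4/5)·0 = 8/5.
Against W this mix gives (1/5)·0 + (4/5)·2 = 8/5.
All of Player II's active replies (E, W) yield 8/5, and no column does worse for Player I. The mix makes Player II indifferent and guarantees 8/5, so it is optimal.

Yes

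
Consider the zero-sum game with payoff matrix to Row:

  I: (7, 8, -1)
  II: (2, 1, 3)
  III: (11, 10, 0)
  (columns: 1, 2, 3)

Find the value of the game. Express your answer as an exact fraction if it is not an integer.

5/2

Row minima: I → -1, II → 1, III → 0; maximin = 1.
Column maxima: 1 → 11, 2 → 10, 3 → 3; minimax = 3.
1 ≠ 3, so there is no saddle point; optimal play is mixed.
I is strictly dominated by III, so Row never plays it.
With I eliminated, 1 is strictly dominated by 2 (it gives Row strictly more in every remaining row), so Column never plays it.
On the remaining 2×2 (II, III vs 2, 3):
Let Row play II with probability p. Expected payoff against 2: 1p + 10(1−p) = −9p + 10; against 3: 3p + 0(1−p) = 3p.
Setting these equal: −9p + 10 = 3p ⇒ −12p = -10 ⇒ p = 5/6, and the value is (-9)·(5/6) + 10 = 5/2.
For Column: with q = P(2), equating II's and III's payoffs gives −2q + 3 = 10q ⇒ q = 1/4.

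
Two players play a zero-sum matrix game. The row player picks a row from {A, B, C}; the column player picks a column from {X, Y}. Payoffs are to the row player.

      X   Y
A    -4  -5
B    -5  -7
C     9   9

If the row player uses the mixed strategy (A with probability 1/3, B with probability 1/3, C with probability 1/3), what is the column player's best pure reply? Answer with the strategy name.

Y

If the column player plays X, the row player's expected payoff is (1/3)·(-4) + (1/3)·(-5) + (1/3)·9 = 0.
If the column player plays Y, the row player's expected payoff is (1/3)·(-5) + (1/3)·(-7) + (1/3)·9 = -1.
The column player minimizes the row player's payoff; the smallest is -1, so the best response is Y.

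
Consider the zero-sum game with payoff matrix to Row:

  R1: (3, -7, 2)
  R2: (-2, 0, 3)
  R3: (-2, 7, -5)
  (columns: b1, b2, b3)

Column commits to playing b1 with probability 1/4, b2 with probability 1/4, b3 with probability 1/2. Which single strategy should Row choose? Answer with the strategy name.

R2

Expected payoff of R1: (1/4)·3 + (1/4)·(-7) + (1/2)·2 = 0.
Expected payoff of R2: (1/4)·(-2) + (1/4)·0 + (1/2)·3 = 1.
Expected payoff of R3: (1/4)·(-2) + (1/4)·7 + (1/2)·(-5) = -5/4.
The largest is 1, so Row's best response is R2.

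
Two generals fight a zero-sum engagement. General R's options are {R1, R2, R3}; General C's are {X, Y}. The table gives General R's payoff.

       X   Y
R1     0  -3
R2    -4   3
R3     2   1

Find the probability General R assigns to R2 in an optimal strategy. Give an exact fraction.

Row minima: R1 → -3, R2 → -4, R3 → 1; maximin = 1.
Column maxima: X → 2, Y → 3; minimax = 2.
1 ≠ 2, so there is no saddle point; optimal play is mixed.
R1 is strictly dominated by R3, so General R never plays it.
On the remaining 2×2 (R2, R3 vs X, Y):
Let General R play R2 with probability p. Expected payoff against X: (-4)p + 2(1−p) = −6p + 2; against Y: 3p + 1(1−p) = 2p + 1.
Setting these equal: −6p + 2 = 2p + 1 ⇒ −8p = -1 ⇒ p = 1/8, and the value is (-6)·(1/8) + 2 = 5/4.
For General C: with q = P(X), equating R2's and R3's payoffs gives −7q + 3 = q + 1 ⇒ q = 1/4.

1/8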